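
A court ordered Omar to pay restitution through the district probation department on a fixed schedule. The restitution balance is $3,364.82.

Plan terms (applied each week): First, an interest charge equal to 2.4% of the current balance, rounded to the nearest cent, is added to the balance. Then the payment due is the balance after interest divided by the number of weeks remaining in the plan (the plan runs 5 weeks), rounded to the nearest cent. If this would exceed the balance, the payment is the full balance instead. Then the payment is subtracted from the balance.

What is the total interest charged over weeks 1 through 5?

Week 1: $3,364.82 +$80.76 interest = $3,445.58; pay $689.12 → $2,756.46
Week 2: $2,756.46 +$66.16 interest = $2,822.62; pay $705.66 → $2,116.96
Week 3: $2,116.96 +$50.81 interest = $2,167.77; pay $722.59 → $1,445.18
Week 4: $1,445.18 +$34.68 interest = $1,479.86; pay $739.93 → $739.93
Week 5: $739.93 +$17.76 interest = $757.69; pay $757.69 → $0.00
Total interest: $80.76 + $66.16 + $50.81 + $34.68 + $17.76 = $250.17

$250.17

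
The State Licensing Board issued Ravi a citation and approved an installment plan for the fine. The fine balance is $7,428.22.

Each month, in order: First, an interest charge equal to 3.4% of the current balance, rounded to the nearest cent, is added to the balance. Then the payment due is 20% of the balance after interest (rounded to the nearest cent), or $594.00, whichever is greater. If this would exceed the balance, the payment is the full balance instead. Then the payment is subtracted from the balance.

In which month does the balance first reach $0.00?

11

# | Opening | Interest | Payment | End bal
1 | $7,428.22 | $252.56 | $1,536.16 | $6,144.62
2 | $6,144.62 | $208.92 | $1,270.71 | $5,082.83
3 | $5,082.83 | $172.82 | $1,051.13 | $4,204.52
4 | $4,204.52 | $142.95 | $869.49 | $3,477.98
5 | $3,477.98 | $118.25 | $719.25 | $2,876.98
6 | $2,876.98 | $97.82 | $594.96 | $2,379.84
7 | $2,379.84 | $80.91 | $594.00 | $1,866.75
8 | $1,866.75 | $63.47 | $594.00 | $1,336.22
9 | $1,336.22 | $45.43 | $594.00 | $787.65
10 | $787.65 | $26.78 | $594.00 | $220.43
11 | $220.43 | $7.49 | $227.92 | $0.00
Balance reaches $0.00 in month 11.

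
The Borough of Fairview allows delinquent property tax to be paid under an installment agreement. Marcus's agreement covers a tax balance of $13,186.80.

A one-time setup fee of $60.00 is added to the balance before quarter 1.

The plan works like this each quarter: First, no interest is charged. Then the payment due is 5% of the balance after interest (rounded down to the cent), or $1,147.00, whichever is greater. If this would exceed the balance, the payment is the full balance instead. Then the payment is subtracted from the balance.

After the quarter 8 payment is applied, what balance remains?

Quarter 1: $13,246.80 − $1,147.00 → $12,099.80
Quarter 2: $12,099.80 − $1,147.00 → $10,952.80
Quarter 3: $10,952.80 − $1,147.00 → $9,805.80
Quarter 4: $9,805.80 − $1,147.00 → $8,658.80
Quarter 5: $8,658.80 − $1,147.00 → $7,511.80
Quarter 6: $7,511.80 − $1,147.00 → $6,364.80
Quarter 7: $6,364.80 − $1,147.00 → $5,217.80
Quarter 8: $5,217.80 − $1,147.00 → $4,070.80

$4,070.80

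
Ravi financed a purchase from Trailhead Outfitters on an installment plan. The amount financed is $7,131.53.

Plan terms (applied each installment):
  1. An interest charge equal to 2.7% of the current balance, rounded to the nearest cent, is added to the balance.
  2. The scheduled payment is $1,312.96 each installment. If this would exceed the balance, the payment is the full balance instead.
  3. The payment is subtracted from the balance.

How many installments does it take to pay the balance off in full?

6

Installment 1: opening $7,131.53; interest $192.55 → $7,324.08; payment $1,312.96; balance $6,011.12
Installment 2: opening $6,011.12; interest $162.30 → $6,173.42; payment $1,312.96; balance $4,860.46
Installment 3: opening $4,860.46; interest $131.23 → $4,991.69; payment $1,312.96; balance $3,678.73
Installment 4: opening $3,678.73; interest $99.33 → $3,778.06; payment $1,312.96; balance $2,465.10
Installment 5: opening $2,465.10; interest $66.56 → $2,531.66; payment $1,312.96; balance $1,218.70
Installment 6: opening $1,218.70; interest $32.90 → $1,251.60; payment $1,251.60; balance $0.00
Balance reaches $0.00 in installment 6.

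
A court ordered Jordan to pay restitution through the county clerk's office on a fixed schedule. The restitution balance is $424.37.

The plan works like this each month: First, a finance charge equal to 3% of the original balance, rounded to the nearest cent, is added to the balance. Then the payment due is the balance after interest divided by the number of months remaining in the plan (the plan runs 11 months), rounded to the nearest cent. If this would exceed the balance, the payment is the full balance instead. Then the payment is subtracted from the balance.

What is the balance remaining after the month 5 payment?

# | Opening | Interest | Payment | End bal
1 | $424.37 | $12.73 | $39.74 | $397.36
2 | $397.36 | $12.73 | $41.01 | $369.08
3 | $369.08 | $12.73 | $42.42 | $339.39
4 | $339.39 | $12.73 | $44.02 | $308.10
5 | $308.10 | $12.73 | $45.83 | $275.00

$275.00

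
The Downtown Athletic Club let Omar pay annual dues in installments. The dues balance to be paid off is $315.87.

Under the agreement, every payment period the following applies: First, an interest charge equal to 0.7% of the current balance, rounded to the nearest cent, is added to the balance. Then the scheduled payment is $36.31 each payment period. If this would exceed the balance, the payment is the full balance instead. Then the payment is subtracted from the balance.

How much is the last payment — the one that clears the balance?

Payment period 1: opening $315.87; interest $2.21 → $318.08; payment $36.31; balance $281.77
Payment period 2: opening $281.77; interest $1.97 → $283.74; payment $36.31; balance $247.43
Payment period 3: opening $247.43; interest $1.73 → $249.16; payment $36.31; balance $212.85
Payment period 4: opening $212.85; interest $1.49 → $214.34; payment $36.31; balance $178.03
Payment period 5: opening $178.03; interest $1.25 → $179.28; payment $36.31; balance $142.97
Payment period 6: opening $142.97; interest $1.00 → $143.97; payment $36.31; balance $107.66
Payment period 7: opening $107.66; interest $0.75 → $108.41; payment $36.31; balance $72.10
Payment period 8: opening $72.10; interest $0.50 → $72.60; payment $36.31; balance $36.29
Payment period 9: opening $36.29; interest $0.25 → $36.54; payment $36.31; balance $0.23
Payment period 10: opening $0.23; interest $0.00 → $0.23; payment $0.23; balance $0.00

$0.23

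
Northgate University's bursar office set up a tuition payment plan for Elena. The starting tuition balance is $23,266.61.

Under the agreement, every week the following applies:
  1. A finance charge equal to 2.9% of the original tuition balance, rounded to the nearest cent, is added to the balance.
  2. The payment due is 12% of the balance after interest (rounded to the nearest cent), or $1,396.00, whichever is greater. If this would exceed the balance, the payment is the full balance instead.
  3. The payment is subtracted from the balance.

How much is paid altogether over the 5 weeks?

Week 1: opening $23,266.61; interest $674.73 → $23,941.34; payment $2,872.96; balance $21,068.38
Week 2: opening $21,068.38; interest $674.73 → $21,743.11; payment $2,609.17; balance $19,133.94
Week 3: opening $19,133.94; interest $674.73 → $19,808.67; payment $2,377.04; balance $17,431.63
Week 4: opening $17,431.63; interest $674.73 → $18,106.36; payment $2,172.76; balance $15,933.60
Week 5: opening $15,933.60; interest $674.73 → $16,608.33; payment $1,993.00; balance $14,615.33
Total paid: $12,024.93

$12,024.93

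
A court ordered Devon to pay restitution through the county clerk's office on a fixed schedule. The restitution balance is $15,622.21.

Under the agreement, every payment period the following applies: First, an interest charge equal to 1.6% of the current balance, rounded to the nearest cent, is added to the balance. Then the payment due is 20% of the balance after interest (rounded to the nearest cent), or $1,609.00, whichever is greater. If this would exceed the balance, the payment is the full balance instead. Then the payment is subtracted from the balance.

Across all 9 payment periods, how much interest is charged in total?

$1,054.07

# | Opening | Interest | Payment | End bal
1 | $15,622.21 | $249.96 | $3,174.43 | $12,697.74
2 | $12,697.74 | $203.16 | $2,580.18 | $10,320.72
3 | $10,320.72 | $165.13 | $2,097.17 | $8,388.68
4 | $8,388.68 | $134.22 | $1,704.58 | $6,818.32
5 | $6,818.32 | $109.09 | $1,609.00 | $5,318.41
6 | $5,318.41 | $85.09 | $1,609.00 | $3,794.50
7 | $3,794.50 | $60.71 | $1,609.00 | $2,246.21
8 | $2,246.21 | $35.94 | $1,609.00 | $673.15
9 | $673.15 | $10.77 | $683.92 | $0.00
Total interest: $249.96 + $203.16 + $165.13 + $134.22 + $109.09 + $85.09 + $60.71 + $35.94 + $10.77 = $1,054.07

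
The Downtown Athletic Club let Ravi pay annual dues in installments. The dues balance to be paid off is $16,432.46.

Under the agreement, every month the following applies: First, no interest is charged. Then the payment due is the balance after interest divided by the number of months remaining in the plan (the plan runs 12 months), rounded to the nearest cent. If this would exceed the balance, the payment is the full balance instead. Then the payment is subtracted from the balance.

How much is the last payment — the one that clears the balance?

$1,369.37

Month 1: $16,432.46 − $1,369.37 → $15,063.09
Month 2: $15,063.09 − $1,369.37 → $13,693.72
Month 3: $13,693.72 − $1,369.37 → $12,324.35
Month 4: $12,324.35 − $1,369.37 → $10,954.98
Month 5: $10,954.98 − $1,369.37 → $9,585.61
Month 6: $9,585.61 − $1,369.37 → $8,216.24
Month 7: $8,216.24 − $1,369.37 → $6,846.87
Month 8: $6,846.87 − $1,369.37 → $5,477.50
Month 9: $5,477.50 − $1,369.38 → $4,108.12
Month 10: $4,108.12 − $1,369.37 → $2,738.75
Month 11: $2,738.75 − $1,369.38 → $1,369.37
Month 12: $1,369.37 − $1,369.37 → $0.00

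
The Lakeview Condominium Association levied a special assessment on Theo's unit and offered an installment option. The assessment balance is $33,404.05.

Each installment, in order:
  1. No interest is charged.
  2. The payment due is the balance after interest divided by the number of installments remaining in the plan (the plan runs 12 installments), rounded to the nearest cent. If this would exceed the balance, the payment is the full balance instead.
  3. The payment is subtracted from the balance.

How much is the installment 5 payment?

Installment 1: $33,404.05 − $2,783.67 → $30,620.38
Installment 2: $30,620.38 − $2,783.67 → $27,836.71
Installment 3: $27,836.71 − $2,783.67 → $25,053.04
Installment 4: $25,053.04 − $2,783.67 → $22,269.37
Installment 5: $22,269.37 − $2,783.67 → $19,485.70

$2,783.67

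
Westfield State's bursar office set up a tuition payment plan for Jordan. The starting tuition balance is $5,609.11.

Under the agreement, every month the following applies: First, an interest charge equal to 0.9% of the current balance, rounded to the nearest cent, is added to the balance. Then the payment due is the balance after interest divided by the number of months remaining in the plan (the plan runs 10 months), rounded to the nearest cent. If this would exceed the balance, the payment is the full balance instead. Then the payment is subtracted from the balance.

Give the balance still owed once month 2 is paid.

$4,568.42

Month 1: opening $5,609.11; interest $50.48 → $5,659.59; payment $565.96; balance $5,093.63
Month 2: opening $5,093.63; interest $45.84 → $5,139.47; payment $571.05; balance $4,568.42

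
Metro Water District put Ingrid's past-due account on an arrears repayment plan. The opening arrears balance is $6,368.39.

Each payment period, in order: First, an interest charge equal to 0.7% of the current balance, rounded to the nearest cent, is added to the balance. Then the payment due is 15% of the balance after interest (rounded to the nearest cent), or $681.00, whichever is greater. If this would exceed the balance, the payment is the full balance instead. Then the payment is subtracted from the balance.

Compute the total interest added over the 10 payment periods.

$213.97

# | Opening | Interest | Payment | End bal
1 | $6,368.39 | $44.58 | $961.95 | $5,451.02
2 | $5,451.02 | $38.16 | $823.38 | $4,665.80
3 | $4,665.80 | $32.66 | $704.77 | $3,993.69
4 | $3,993.69 | $27.96 | $681.00 | $3,340.65
5 | $3,340.65 | $23.38 | $681.00 | $2,683.03
6 | $2,683.03 | $18.78 | $681.00 | $2,020.81
7 | $2,020.81 | $14.15 | $681.00 | $1,353.96
8 | $1,353.96 | $9.48 | $681.00 | $682.44
9 | $682.44 | $4.78 | $681.00 | $6.22
10 | $6.22 | $0.04 | $6.26 | $0.00
Total interest: $44.58 + $38.16 + $32.66 + $27.96 + $23.38 + $18.78 + $14.15 + $9.48 + $4.78 + $0.04 = $213.97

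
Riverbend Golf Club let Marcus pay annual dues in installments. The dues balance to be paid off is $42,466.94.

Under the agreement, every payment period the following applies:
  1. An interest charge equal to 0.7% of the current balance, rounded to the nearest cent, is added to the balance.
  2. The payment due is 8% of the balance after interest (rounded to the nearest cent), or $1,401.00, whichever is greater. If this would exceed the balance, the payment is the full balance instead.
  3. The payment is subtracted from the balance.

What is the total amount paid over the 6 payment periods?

Payment period 1: opening $42,466.94; interest $297.27 → $42,764.21; payment $3,421.14; balance $39,343.07
Payment period 2: opening $39,343.07; interest $275.40 → $39,618.47; payment $3,169.48; balance $36,448.99
Payment period 3: opening $36,448.99; interest $255.14 → $36,704.13; payment $2,936.33; balance $33,767.80
Payment period 4: opening $33,767.80; interest $236.37 → $34,004.17; payment $2,720.33; balance $31,283.84
Payment period 5: opening $31,283.84; interest $218.99 → $31,502.83; payment $2,520.23; balance $28,982.60
Payment period 6: opening $28,982.60; interest $202.88 → $29,185.48; payment $2,334.84; balance $26,850.64
Total paid: $17,102.35

$17,102.35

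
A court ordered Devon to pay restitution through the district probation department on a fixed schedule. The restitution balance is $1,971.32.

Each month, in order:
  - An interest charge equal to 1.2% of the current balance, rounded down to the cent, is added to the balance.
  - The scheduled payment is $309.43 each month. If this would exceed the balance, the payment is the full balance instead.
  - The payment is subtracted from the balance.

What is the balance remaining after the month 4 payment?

Month 1: $1,971.32 +$23.65 interest = $1,994.97; pay $309.43 → $1,685.54
Month 2: $1,685.54 +$20.22 interest = $1,705.76; pay $309.43 → $1,396.33
Month 3: $1,396.33 +$16.75 interest = $1,413.08; pay $309.43 → $1,103.65
Month 4: $1,103.65 +$13.24 interest = $1,116.89; pay $309.43 → $807.46

$807.46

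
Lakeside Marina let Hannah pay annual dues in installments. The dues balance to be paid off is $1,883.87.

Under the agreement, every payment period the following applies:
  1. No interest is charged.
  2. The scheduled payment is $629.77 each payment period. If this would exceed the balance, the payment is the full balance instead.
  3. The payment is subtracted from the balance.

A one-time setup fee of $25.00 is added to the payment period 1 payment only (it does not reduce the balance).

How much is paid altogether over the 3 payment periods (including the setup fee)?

$1,908.87

# | Opening | Payment | Fee | End bal
1 | $1,883.87 | $629.77 | $25.00 | $1,254.10
2 | $1,254.10 | $629.77 | — | $624.33
3 | $624.33 | $624.33 | — | $0.00
Total paid: $1,908.87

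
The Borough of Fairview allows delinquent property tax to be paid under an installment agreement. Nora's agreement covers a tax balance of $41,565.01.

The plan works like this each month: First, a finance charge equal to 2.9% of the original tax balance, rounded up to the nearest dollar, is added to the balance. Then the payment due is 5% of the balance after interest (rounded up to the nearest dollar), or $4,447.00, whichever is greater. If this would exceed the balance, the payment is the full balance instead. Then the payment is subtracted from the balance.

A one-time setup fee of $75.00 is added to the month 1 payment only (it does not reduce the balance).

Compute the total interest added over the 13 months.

$15,678.00

Month 1: $41,565.01 +$1,206.00 interest = $42,771.01; pay $4,447.00 (+ $75.00 fee) → $38,324.01
Month 2: $38,324.01 +$1,206.00 interest = $39,530.01; pay $4,447.00 → $35,083.01
Month 3: $35,083.01 +$1,206.00 interest = $36,289.01; pay $4,447.00 → $31,842.01
Month 4: $31,842.01 +$1,206.00 interest = $33,048.01; pay $4,447.00 → $28,601.01
Month 5: $28,601.01 +$1,206.00 interest = $29,807.01; pay $4,447.00 → $25,360.01
Month 6: $25,360.01 +$1,206.00 interest = $26,566.01; pay $4,447.00 → $22,119.01
Month 7: $22,119.01 +$1,206.00 interest = $23,325.01; pay $4,447.00 → $18,878.01
Month 8: $18,878.01 +$1,206.00 interest = $20,084.01; pay $4,447.00 → $15,637.01
Month 9: $15,637.01 +$1,206.00 interest = $16,843.01; pay $4,447.00 → $12,396.01
Month 10: $12,396.01 +$1,206.00 interest = $13,602.01; pay $4,447.00 → $9,155.01
Month 11: $9,155.01 +$1,206.00 interest = $10,361.01; pay $4,447.00 → $5,914.01
Month 12: $5,914.01 +$1,206.00 interest = $7,120.01; pay $4,447.00 → $2,673.01
Month 13: $2,673.01 +$1,206.00 interest = $3,879.01; pay $3,879.01 → $0.00
Total interest: $1,206.00 + $1,206.00 + $1,206.00 + $1,206.00 + $1,206.00 + $1,206.00 + $1,206.00 + $1,206.00 + $1,206.00 + $1,206.00 + $1,206.00 + $1,206.00 + $1,206.00 = $15,678.00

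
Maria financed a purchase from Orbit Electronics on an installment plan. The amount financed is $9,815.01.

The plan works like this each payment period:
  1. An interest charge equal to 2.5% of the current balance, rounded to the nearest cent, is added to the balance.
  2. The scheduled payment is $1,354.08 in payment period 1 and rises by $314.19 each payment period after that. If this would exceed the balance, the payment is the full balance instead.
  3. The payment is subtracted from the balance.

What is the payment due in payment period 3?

$1,982.46

Payment period 1: opening $9,815.01; interest $245.38 → $10,060.39; payment $1,354.08; balance $8,706.31
Payment period 2: opening $8,706.31; interest $217.66 → $8,923.97; payment $1,668.27; balance $7,255.70
Payment period 3: opening $7,255.70; interest $181.39 → $7,437.09; payment $1,982.46; balance $5,454.63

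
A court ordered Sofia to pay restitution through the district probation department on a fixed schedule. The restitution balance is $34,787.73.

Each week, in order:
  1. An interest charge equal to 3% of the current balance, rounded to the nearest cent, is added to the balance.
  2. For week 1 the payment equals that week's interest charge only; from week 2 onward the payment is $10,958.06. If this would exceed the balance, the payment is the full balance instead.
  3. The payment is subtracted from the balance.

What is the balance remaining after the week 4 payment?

$4,143.22

Week 1: opening $34,787.73; interest $1,043.63 → $35,831.36; payment $1,043.63; balance $34,787.73
Week 2: opening $34,787.73; interest $1,043.63 → $35,831.36; payment $10,958.06; balance $24,873.30
Week 3: opening $24,873.30; interest $746.20 → $25,619.50; payment $10,958.06; balance $14,661.44
Week 4: opening $14,661.44; interest $439.84 → $15,101.28; payment $10,958.06; balance $4,143.22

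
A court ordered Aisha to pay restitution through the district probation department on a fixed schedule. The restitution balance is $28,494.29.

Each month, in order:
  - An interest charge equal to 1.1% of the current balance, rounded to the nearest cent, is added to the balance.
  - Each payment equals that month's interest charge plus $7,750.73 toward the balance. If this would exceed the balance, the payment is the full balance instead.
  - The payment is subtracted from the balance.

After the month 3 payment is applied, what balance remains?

$5,242.10

# | Opening | Interest | Payment | End bal
1 | $28,494.29 | $313.44 | $8,064.17 | $20,743.56
2 | $20,743.56 | $228.18 | $7,978.91 | $12,992.83
3 | $12,992.83 | $142.92 | $7,893.65 | $5,242.10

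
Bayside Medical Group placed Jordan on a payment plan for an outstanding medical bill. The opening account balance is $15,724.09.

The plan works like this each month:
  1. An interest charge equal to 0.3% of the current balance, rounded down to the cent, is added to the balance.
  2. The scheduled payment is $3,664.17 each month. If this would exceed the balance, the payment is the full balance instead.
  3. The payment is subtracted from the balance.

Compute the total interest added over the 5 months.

$127.01

Month 1: opening $15,724.09; interest $47.17 → $15,771.26; payment $3,664.17; balance $12,107.09
Month 2: opening $12,107.09; interest $36.32 → $12,143.41; payment $3,664.17; balance $8,479.24
Month 3: opening $8,479.24; interest $25.43 → $8,504.67; payment $3,664.17; balance $4,840.50
Month 4: opening $4,840.50; interest $14.52 → $4,855.02; payment $3,664.17; balance $1,190.85
Month 5: opening $1,190.85; interest $3.57 → $1,194.42; payment $1,194.42; balance $0.00
Total interest: $47.17 + $36.32 + $25.43 + $14.52 + $3.57 = $127.01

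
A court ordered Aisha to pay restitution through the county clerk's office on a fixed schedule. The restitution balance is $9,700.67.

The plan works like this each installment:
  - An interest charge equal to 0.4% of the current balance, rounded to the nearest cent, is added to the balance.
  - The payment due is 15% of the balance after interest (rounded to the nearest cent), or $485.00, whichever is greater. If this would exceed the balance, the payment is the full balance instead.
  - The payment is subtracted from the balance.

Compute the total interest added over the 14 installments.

# | Opening | Interest | Payment | End bal
1 | $9,700.67 | $38.80 | $1,460.92 | $8,278.55
2 | $8,278.55 | $33.11 | $1,246.75 | $7,064.91
3 | $7,064.91 | $28.26 | $1,063.98 | $6,029.19
4 | $6,029.19 | $24.12 | $908.00 | $5,145.31
5 | $5,145.31 | $20.58 | $774.88 | $4,391.01
6 | $4,391.01 | $17.56 | $661.29 | $3,747.28
7 | $3,747.28 | $14.99 | $564.34 | $3,197.93
8 | $3,197.93 | $12.79 | $485.00 | $2,725.72
9 | $2,725.72 | $10.90 | $485.00 | $2,251.62
10 | $2,251.62 | $9.01 | $485.00 | $1,775.63
11 | $1,775.63 | $7.10 | $485.00 | $1,297.73
12 | $1,297.73 | $5.19 | $485.00 | $817.92
13 | $817.92 | $3.27 | $485.00 | $336.19
14 | $336.19 | $1.34 | $337.53 | $0.00
Total interest: $38.80 + $33.11 + $28.26 + $24.12 + $20.58 + $17.56 + $14.99 + $12.79 + $10.90 + $9.01 + $7.10 + $5.19 + $3.27 + $1.34 = $227.02

$227.02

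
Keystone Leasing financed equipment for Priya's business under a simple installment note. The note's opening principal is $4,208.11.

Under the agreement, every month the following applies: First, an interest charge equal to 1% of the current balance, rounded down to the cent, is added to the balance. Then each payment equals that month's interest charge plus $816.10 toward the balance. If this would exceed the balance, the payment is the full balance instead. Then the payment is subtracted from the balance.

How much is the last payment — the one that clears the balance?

Month 1: $4,208.11 +$42.08 interest = $4,250.19; pay $858.18 → $3,392.01
Month 2: $3,392.01 +$33.92 interest = $3,425.93; pay $850.02 → $2,575.91
Month 3: $2,575.91 +$25.75 interest = $2,601.66; pay $841.85 → $1,759.81
Month 4: $1,759.81 +$17.59 interest = $1,777.40; pay $833.69 → $943.71
Month 5: $943.71 +$9.43 interest = $953.14; pay $825.53 → $127.61
Month 6: $127.61 +$1.27 interest = $128.88; pay $128.88 → $0.00

$128.88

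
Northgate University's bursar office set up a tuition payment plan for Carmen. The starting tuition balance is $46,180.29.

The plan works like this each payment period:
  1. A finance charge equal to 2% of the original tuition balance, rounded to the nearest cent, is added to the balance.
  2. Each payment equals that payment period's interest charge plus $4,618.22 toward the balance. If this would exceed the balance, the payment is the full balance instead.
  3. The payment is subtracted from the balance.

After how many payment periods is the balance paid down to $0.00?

10

# | Opening | Interest | Payment | End bal
1 | $46,180.29 | $923.61 | $5,541.83 | $41,562.07
2 | $41,562.07 | $923.61 | $5,541.83 | $36,943.85
3 | $36,943.85 | $923.61 | $5,541.83 | $32,325.63
4 | $32,325.63 | $923.61 | $5,541.83 | $27,707.41
5 | $27,707.41 | $923.61 | $5,541.83 | $23,089.19
6 | $23,089.19 | $923.61 | $5,541.83 | $18,470.97
7 | $18,470.97 | $923.61 | $5,541.83 | $13,852.75
8 | $13,852.75 | $923.61 | $5,541.83 | $9,234.53
9 | $9,234.53 | $923.61 | $5,541.83 | $4,616.31
10 | $4,616.31 | $923.61 | $5,539.92 | $0.00
Balance reaches $0.00 in payment period 10.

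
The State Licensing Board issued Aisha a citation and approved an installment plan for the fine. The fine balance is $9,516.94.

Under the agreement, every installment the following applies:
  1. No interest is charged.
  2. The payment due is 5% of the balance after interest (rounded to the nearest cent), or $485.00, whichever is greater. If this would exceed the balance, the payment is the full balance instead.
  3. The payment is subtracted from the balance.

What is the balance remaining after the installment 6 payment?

$6,606.94

Installment 1: opening $9,516.94; payment $485.00; balance $9,031.94
Installment 2: opening $9,031.94; payment $485.00; balance $8,546.94
Installment 3: opening $8,546.94; payment $485.00; balance $8,061.94
Installment 4: opening $8,061.94; payment $485.00; balance $7,576.94
Installment 5: opening $7,576.94; payment $485.00; balance $7,091.94
Installment 6: opening $7,091.94; payment $485.00; balance $6,606.94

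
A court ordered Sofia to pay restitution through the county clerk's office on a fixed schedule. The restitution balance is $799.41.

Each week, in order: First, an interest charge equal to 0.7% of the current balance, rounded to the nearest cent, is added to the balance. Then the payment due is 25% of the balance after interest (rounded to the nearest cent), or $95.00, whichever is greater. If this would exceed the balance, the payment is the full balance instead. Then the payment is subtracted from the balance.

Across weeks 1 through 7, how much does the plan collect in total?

Week 1: $799.41 +$5.60 interest = $805.01; pay $201.25 → $603.76
Week 2: $603.76 +$4.23 interest = $607.99; pay $152.00 → $455.99
Week 3: $455.99 +$3.19 interest = $459.18; pay $114.80 → $344.38
Week 4: $344.38 +$2.41 interest = $346.79; pay $95.00 → $251.79
Week 5: $251.79 +$1.76 interest = $253.55; pay $95.00 → $158.55
Week 6: $158.55 +$1.11 interest = $159.66; pay $95.00 → $64.66
Week 7: $64.66 +$0.45 interest = $65.11; pay $65.11 → $0.00
Total paid: $818.16

$818.16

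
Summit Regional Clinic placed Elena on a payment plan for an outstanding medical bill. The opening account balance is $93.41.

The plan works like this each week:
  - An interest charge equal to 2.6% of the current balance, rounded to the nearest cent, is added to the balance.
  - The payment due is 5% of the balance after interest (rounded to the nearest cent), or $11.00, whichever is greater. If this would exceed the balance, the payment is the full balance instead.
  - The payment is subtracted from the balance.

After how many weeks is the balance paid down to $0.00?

10

Week 1: opening $93.41; interest $2.43 → $95.84; payment $11.00; balance $84.84
Week 2: opening $84.84; interest $2.21 → $87.05; payment $11.00; balance $76.05
Week 3: opening $76.05; interest $1.98 → $78.03; payment $11.00; balance $67.03
Week 4: opening $67.03; interest $1.74 → $68.77; payment $11.00; balance $57.77
Week 5: opening $57.77; interest $1.50 → $59.27; payment $11.00; balance $48.27
Week 6: opening $48.27; interest $1.26 → $49.53; payment $11.00; balance $38.53
Week 7: opening $38.53; interest $1.00 → $39.53; payment $11.00; balance $28.53
Week 8: opening $28.53; interest $0.74 → $29.27; payment $11.00; balance $18.27
Week 9: opening $18.27; interest $0.48 → $18.75; payment $11.00; balance $7.75
Week 10: opening $7.75; interest $0.20 → $7.95; payment $7.95; balance $0.00
Balance reaches $0.00 in week 10.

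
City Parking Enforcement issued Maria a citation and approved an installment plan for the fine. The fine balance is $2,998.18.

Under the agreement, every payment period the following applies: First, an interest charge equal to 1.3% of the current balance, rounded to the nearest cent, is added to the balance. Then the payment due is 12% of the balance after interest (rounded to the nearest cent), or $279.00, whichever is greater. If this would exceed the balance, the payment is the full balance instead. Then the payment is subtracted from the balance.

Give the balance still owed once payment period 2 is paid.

$2,382.56

Payment period 1: opening $2,998.18; interest $38.98 → $3,037.16; payment $364.46; balance $2,672.70
Payment period 2: opening $2,672.70; interest $34.75 → $2,707.45; payment $324.89; balance $2,382.56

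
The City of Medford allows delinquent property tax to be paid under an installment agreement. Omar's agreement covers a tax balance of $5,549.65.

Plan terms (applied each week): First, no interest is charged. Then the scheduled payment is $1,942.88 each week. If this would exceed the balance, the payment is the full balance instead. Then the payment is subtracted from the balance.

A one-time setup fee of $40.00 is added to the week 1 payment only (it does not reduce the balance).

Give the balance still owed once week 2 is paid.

Week 1: opening $5,549.65; payment $1,942.88 (+ $40.00 fee); balance $3,606.77
Week 2: opening $3,606.77; payment $1,942.88; balance $1,663.89

$1,663.89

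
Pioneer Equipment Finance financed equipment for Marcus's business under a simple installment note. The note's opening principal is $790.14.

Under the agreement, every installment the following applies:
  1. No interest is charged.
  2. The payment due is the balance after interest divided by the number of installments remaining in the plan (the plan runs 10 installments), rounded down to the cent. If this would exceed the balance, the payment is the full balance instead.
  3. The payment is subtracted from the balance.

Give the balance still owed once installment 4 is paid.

Installment 1: $790.14 − $79.01 → $711.13
Installment 2: $711.13 − $79.01 → $632.12
Installment 3: $632.12 − $79.01 → $553.11
Installment 4: $553.11 − $79.01 → $474.10

$474.10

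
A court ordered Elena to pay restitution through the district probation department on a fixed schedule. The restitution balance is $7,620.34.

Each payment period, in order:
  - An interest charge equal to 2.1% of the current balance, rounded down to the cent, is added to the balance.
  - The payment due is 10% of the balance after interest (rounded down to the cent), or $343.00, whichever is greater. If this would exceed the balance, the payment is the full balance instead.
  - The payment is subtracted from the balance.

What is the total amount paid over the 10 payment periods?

Payment period 1: $7,620.34 +$160.02 interest = $7,780.36; pay $778.03 → $7,002.33
Payment period 2: $7,002.33 +$147.04 interest = $7,149.37; pay $714.93 → $6,434.44
Payment period 3: $6,434.44 +$135.12 interest = $6,569.56; pay $656.95 → $5,912.61
Payment period 4: $5,912.61 +$124.16 interest = $6,036.77; pay $603.67 → $5,433.10
Payment period 5: $5,433.10 +$114.09 interest = $5,547.19; pay $554.71 → $4,992.48
Payment period 6: $4,992.48 +$104.84 interest = $5,097.32; pay $509.73 → $4,587.59
Payment period 7: $4,587.59 +$96.33 interest = $4,683.92; pay $468.39 → $4,215.53
Payment period 8: $4,215.53 +$88.52 interest = $4,304.05; pay $430.40 → $3,873.65
Payment period 9: $3,873.65 +$81.34 interest = $3,954.99; pay $395.49 → $3,559.50
Payment period 10: $3,559.50 +$74.74 interest = $3,634.24; pay $363.42 → $3,270.82
Total paid: $5,475.72

$5,475.72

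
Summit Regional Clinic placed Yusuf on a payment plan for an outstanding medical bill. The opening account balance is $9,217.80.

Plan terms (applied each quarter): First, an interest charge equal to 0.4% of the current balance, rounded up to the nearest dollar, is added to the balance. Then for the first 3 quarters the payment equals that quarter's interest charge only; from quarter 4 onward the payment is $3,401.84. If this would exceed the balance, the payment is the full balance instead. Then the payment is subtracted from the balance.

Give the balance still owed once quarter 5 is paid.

$2,475.12

Quarter 1: opening $9,217.80; interest $37.00 → $9,254.80; payment $37.00; balance $9,217.80
Quarter 2: opening $9,217.80; interest $37.00 → $9,254.80; payment $37.00; balance $9,217.80
Quarter 3: opening $9,217.80; interest $37.00 → $9,254.80; payment $37.00; balance $9,217.80
Quarter 4: opening $9,217.80; interest $37.00 → $9,254.80; payment $3,401.84; balance $5,852.96
Quarter 5: opening $5,852.96; interest $24.00 → $5,876.96; payment $3,401.84; balance $2,475.12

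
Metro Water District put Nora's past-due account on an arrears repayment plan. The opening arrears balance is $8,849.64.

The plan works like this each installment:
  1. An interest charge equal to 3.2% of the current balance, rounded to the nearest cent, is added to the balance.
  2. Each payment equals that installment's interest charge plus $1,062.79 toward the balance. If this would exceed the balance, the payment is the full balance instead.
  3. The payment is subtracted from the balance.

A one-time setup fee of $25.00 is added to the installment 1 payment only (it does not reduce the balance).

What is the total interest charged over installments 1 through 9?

$1,324.35

# | Opening | Interest | Payment | Fee | End bal
1 | $8,849.64 | $283.19 | $1,345.98 | $25.00 | $7,786.85
2 | $7,786.85 | $249.18 | $1,311.97 | — | $6,724.06
3 | $6,724.06 | $215.17 | $1,277.96 | — | $5,661.27
4 | $5,661.27 | $181.16 | $1,243.95 | — | $4,598.48
5 | $4,598.48 | $147.15 | $1,209.94 | — | $3,535.69
6 | $3,535.69 | $113.14 | $1,175.93 | — | $2,472.90
7 | $2,472.90 | $79.13 | $1,141.92 | — | $1,410.11
8 | $1,410.11 | $45.12 | $1,107.91 | — | $347.32
9 | $347.32 | $11.11 | $358.43 | — | $0.00
Total interest: $283.19 + $249.18 + $215.17 + $181.16 + $147.15 + $113.14 + $79.13 + $45.12 + $11.11 = $1,324.35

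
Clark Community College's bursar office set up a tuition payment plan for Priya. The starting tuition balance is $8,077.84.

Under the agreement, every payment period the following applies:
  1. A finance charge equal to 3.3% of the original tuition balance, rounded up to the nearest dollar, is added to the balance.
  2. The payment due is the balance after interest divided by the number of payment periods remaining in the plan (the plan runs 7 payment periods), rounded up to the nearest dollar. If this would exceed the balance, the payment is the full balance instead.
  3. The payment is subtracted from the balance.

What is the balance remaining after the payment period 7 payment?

# | Opening | Interest | Payment | End bal
1 | $8,077.84 | $267.00 | $1,193.00 | $7,151.84
2 | $7,151.84 | $267.00 | $1,237.00 | $6,181.84
3 | $6,181.84 | $267.00 | $1,290.00 | $5,158.84
4 | $5,158.84 | $267.00 | $1,357.00 | $4,068.84
5 | $4,068.84 | $267.00 | $1,446.00 | $2,889.84
6 | $2,889.84 | $267.00 | $1,579.00 | $1,577.84
7 | $1,577.84 | $267.00 | $1,844.84 | $0.00

$0.00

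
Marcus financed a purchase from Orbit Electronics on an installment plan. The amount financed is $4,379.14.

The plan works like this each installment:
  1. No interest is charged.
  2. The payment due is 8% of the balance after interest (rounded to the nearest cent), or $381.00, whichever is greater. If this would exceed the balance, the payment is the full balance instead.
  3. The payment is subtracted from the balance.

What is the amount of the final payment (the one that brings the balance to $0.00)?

$188.14

# | Opening | Payment | End bal
1 | $4,379.14 | $381.00 | $3,998.14
2 | $3,998.14 | $381.00 | $3,617.14
3 | $3,617.14 | $381.00 | $3,236.14
4 | $3,236.14 | $381.00 | $2,855.14
5 | $2,855.14 | $381.00 | $2,474.14
6 | $2,474.14 | $381.00 | $2,093.14
7 | $2,093.14 | $381.00 | $1,712.14
8 | $1,712.14 | $381.00 | $1,331.14
9 | $1,331.14 | $381.00 | $950.14
10 | $950.14 | $381.00 | $569.14
11 | $569.14 | $381.00 | $188.14
12 | $188.14 | $188.14 | $0.00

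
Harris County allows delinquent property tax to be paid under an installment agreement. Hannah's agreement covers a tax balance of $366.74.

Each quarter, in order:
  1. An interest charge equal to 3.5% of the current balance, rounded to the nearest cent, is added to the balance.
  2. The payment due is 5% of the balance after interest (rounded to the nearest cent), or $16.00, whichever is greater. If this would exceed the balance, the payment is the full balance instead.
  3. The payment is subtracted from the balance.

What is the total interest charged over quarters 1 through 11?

$129.95

Quarter 1: opening $366.74; interest $12.84 → $379.58; payment $18.98; balance $360.60
Quarter 2: opening $360.60; interest $12.62 → $373.22; payment $18.66; balance $354.56
Quarter 3: opening $354.56; interest $12.41 → $366.97; payment $18.35; balance $348.62
Quarter 4: opening $348.62; interest $12.20 → $360.82; payment $18.04; balance $342.78
Quarter 5: opening $342.78; interest $12.00 → $354.78; payment $17.74; balance $337.04
Quarter 6: opening $337.04; interest $11.80 → $348.84; payment $17.44; balance $331.40
Quarter 7: opening $331.40; interest $11.60 → $343.00; payment $17.15; balance $325.85
Quarter 8: opening $325.85; interest $11.40 → $337.25; payment $16.86; balance $320.39
Quarter 9: opening $320.39; interest $11.21 → $331.60; payment $16.58; balance $315.02
Quarter 10: opening $315.02; interest $11.03 → $326.05; payment $16.30; balance $309.75
Quarter 11: opening $309.75; interest $10.84 → $320.59; payment $16.03; balance $304.56
Total interest: $12.84 + $12.62 + $12.41 + $12.20 + $12.00 + $11.80 + $11.60 + $11.40 + $11.21 + $11.03 + $10.84 = $129.95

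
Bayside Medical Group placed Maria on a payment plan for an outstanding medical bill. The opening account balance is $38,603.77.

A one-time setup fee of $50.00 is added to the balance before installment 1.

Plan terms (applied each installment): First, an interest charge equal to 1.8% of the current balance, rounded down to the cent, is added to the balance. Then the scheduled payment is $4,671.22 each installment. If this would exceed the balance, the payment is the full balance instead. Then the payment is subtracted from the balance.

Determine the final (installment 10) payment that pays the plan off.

$190.75

Installment 1: opening $38,653.77; interest $695.76 → $39,349.53; payment $4,671.22; balance $34,678.31
Installment 2: opening $34,678.31; interest $624.20 → $35,302.51; payment $4,671.22; balance $30,631.29
Installment 3: opening $30,631.29; interest $551.36 → $31,182.65; payment $4,671.22; balance $26,511.43
Installment 4: opening $26,511.43; interest $477.20 → $26,988.63; payment $4,671.22; balance $22,317.41
Installment 5: opening $22,317.41; interest $401.71 → $22,719.12; payment $4,671.22; balance $18,047.90
Installment 6: opening $18,047.90; interest $324.86 → $18,372.76; payment $4,671.22; balance $13,701.54
Installment 7: opening $13,701.54; interest $246.62 → $13,948.16; payment $4,671.22; balance $9,276.94
Installment 8: opening $9,276.94; interest $166.98 → $9,443.92; payment $4,671.22; balance $4,772.70
Installment 9: opening $4,772.70; interest $85.90 → $4,858.60; payment $4,671.22; balance $187.38
Installment 10: opening $187.38; interest $3.37 → $190.75; payment $190.75; balance $0.00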